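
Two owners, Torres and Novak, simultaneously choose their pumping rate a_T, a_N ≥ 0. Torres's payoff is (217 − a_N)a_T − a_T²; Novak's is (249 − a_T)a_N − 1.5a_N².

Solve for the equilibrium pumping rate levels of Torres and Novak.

Expanding Torres's payoff: 217a_T − a_Na_T − a_T².
∂π/∂a_T = 217 − a_N − 2a_T = 0, so a_T = 108.5 − 0.5a_N.
Likewise for Novak: a_N = 83 − (1/3)a_T.
Substituting the second reaction function into the first: a_T = 108.5 − 0.5(83 − (1/3)a_T), which gives (5/6)a_T = 67 ⇒ a_T = 80.4.
Then a_N = 83 − (1/3)·80.4 = 56.2.

80.4, 56.2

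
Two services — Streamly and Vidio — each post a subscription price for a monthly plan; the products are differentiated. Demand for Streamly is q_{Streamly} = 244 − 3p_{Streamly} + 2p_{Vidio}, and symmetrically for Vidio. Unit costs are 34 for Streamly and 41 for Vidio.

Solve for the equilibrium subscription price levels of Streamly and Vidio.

87.8125, 90.4375

Streamly's profit: π = (p_{Streamly} − 34)(244 − 3p_{Streamly} + 2p_{Vidio}).
∂π/∂p_{Streamly} = 346 − 6p_{Streamly} + 2p_{Vidio} = 0 ⇒ p_{Streamly} = 173/3 + (1/3)p_{Vidio}.
Similarly p_{Vidio} = 367/6 + (1/3)p_{Streamly}.
Substituting the second reaction function into the first: p_{Streamly} = 173/3 + (1/3)(367/6 + (1/3)p_{Streamly}), which gives (8/9)p_{Streamly} = 1405/18 ⇒ p_{Streamly} = 87.8125.
Then p_{Vidio} = 367/6 + (1/3)·87.8125 = 90.4375.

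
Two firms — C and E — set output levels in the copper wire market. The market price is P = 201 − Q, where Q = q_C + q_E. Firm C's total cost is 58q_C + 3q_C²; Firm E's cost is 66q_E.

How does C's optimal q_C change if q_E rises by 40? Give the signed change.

-5

Firm C's profit: π = q_C(201 − (q_C + q_E)) − 58q_C − 3q_C².
∂π/∂q_C = 143 − 8q_C − q_E = 0, so q_C = 17.875 − 0.125q_E.
The reaction-function slope is −0.125, so a 40-unit rise in q_E moves q_C by −0.125 × 40 = −5. C's best response falls — the actions are strategic substitutes.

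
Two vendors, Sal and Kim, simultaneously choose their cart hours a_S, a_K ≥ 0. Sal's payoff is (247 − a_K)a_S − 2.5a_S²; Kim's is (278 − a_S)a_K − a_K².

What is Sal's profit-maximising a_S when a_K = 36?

42.2

Expanding Sal's payoff: 247a_S − a_Ka_S − 2.5a_S².
∂π/∂a_S = 247 − a_K − 5a_S = 0, so a_S = 49.4 − 0.2a_K.
At a_K = 36: a_S = 49.4 − 0.2·36 = 42.2.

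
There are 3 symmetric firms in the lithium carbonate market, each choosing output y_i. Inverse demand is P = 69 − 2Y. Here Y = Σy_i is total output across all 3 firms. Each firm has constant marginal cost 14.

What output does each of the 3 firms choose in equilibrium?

6.875

A representative firm's profit is π_i = y_i(69 − 2Y) − 14y_i, with Y = y_i + Σ_{j≠i} y_j.
First-order condition: 55 − 4y_i − 2Σ_{j≠i} y_j = 0.
Imposing symmetry (y_j = y for all j) turns Σ_{j≠i} y_j into 2y, so 55 = 8y and y = 6.875.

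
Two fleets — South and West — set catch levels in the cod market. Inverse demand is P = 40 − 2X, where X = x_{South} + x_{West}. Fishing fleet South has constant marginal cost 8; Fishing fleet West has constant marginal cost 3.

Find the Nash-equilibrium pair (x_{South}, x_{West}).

Fishing fleet South's profit: π = x_{South}(40 − 2(x_{South} + x_{West})) − 8x_{South}.
∂π/∂x_{South} = 32 − 4x_{South} − 2x_{West} = 0, so x_{South} = 8 − 0.5x_{West}.
By the same steps for West: x_{West} = 9.25 − 0.5x_{South}.
Solving the two reaction functions simultaneously: (1 − (−0.5)(−0.5))x_{South} = 8 − 0.5·9.25, so 0.75x_{South} = 3.375 and x_{South} = 4.5.
Then x_{West} = 9.25 − 0.5·4.5 = 7.

4.5, 7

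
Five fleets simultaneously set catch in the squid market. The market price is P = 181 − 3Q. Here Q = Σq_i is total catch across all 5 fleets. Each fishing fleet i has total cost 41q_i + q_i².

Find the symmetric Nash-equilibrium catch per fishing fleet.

A representative fishing fleet's profit is π_i = q_i(181 − 3Q) − 41q_i − q_i², with Q = q_i + Σ_{j≠i} q_j.
First-order condition: 140 − 8q_i − 3Σ_{j≠i} q_j = 0.
With identical fishing fleets, set every q_j = q: then 140 − 8q − 12q = 0, i.e. q = 140/20 = 7.

7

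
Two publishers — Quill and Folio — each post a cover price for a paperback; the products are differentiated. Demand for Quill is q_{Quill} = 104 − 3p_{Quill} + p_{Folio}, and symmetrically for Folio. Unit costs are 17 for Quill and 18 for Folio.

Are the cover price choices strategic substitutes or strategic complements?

Quill's profit: π = (p_{Quill} − 17)(104 − 3p_{Quill} + p_{Folio}).
∂π/∂p_{Quill} = 155 − 6p_{Quill} + p_{Folio} = 0 ⇒ p_{Quill} = 155/6 + (1/6)p_{Folio}.
The best-response slope dp_{Quill}/dp_{Folio} = 1/6 > 0: the reaction function is upward-sloping, so the choices are strategic complements.

strategic complements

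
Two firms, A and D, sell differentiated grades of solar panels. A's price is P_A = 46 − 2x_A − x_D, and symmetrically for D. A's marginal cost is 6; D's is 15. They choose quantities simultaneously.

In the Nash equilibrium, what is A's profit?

147.92

Firm A's profit: π = x_A(46 − 2x_A − x_D) − 6x_A.
∂π/∂x_A = 40 − 4x_A − x_D = 0 ⇒ x_A = 10 − 0.25x_D.
Similarly x_D = 7.75 − 0.25x_A.
Substituting the second reaction function into the first: x_A = 10 − 0.25(7.75 − 0.25x_A), which gives 0.9375x_A = 8.0625 ⇒ x_A = 8.6.
Then x_D = 7.75 − 0.25·8.6 = 5.6.
P_A = 46 − 2·8.6 − 5.6 = 23.2.
Profit = (23.2 − 6)·8.6 = 147.92.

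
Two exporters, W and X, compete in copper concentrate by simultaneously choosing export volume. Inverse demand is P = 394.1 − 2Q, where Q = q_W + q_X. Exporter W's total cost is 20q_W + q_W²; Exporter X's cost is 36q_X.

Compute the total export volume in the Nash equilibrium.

109.03

Exporter W's profit: π = q_W(394.1 − 2(q_W + q_X)) − 20q_W − q_W².
∂π/∂q_W = 374.1 − 6q_W − 2q_X = 0, so q_W = 62.35 − (1/3)q_X.
For X: ∂π/∂q_X = 358.1 − 4q_X − 2q_W = 0 ⇒ q_X = 89.525 − 0.5q_W.
Plugging q_X into W's best response: q_W = 62.35 − (1/3)(89.525 − 0.5q_W) ⇒ (5/6)q_W = 3901/120, so q_W = 39.01.
Then q_X = 89.525 − 0.5·39.01 = 70.02.
Total export volume: 39.01 + 70.02 = 109.03.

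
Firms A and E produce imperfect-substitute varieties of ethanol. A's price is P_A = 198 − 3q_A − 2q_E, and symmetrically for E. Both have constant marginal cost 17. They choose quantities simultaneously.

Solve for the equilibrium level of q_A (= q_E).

Firm A's profit: π = q_A(198 − 3q_A − 2q_E) − 17q_A.
∂π/∂q_A = 181 − 6q_A − 2q_E = 0 ⇒ q_A = 181/6 − (1/3)q_E.
Setting q_A = q_E in the reaction function: q_A = 181/6 − (1/3)q_A, so q_A = (181/6) / (4/3) = 22.625.

22.625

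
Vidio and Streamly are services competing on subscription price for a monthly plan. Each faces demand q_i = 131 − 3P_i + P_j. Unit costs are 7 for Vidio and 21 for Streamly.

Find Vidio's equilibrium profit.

1815.48

Vidio's profit: π = (P_{Vidio} − 7)(131 − 3P_{Vidio} + P_{Streamly}).
∂π/∂P_{Vidio} = 152 − 6P_{Vidio} + P_{Streamly} = 0 ⇒ P_{Vidio} = 76/3 + (1/6)P_{Streamly}.
Similarly P_{Streamly} = 97/3 + (1/6)P_{Vidio}.
Solving the two reaction functions simultaneously: (1 − (1/6)(1/6))P_{Vidio} = 76/3 + (1/6)·(97/3), so (35/36)P_{Vidio} = 553/18 and P_{Vidio} = 31.6.
Then P_{Streamly} = 97/3 + (1/6)·31.6 = 37.6.
q_{Vidio} = 131 − 3·31.6 + 37.6 = 73.8.
Profit = (31.6 − 7)·73.8 = 1815.48.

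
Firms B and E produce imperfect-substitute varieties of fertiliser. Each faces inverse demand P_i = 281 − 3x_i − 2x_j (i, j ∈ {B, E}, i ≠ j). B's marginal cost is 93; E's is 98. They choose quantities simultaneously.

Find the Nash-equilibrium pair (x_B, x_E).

Firm B's profit: π = x_B(281 − 3x_B − 2x_E) − 93x_B.
∂π/∂x_B = 188 − 6x_B − 2x_E = 0 ⇒ x_B = 94/3 − (1/3)x_E.
Similarly x_E = 30.5 − (1/3)x_B.
Plugging x_E into B's best response: x_B = 94/3 − (1/3)(30.5 − (1/3)x_B) ⇒ (8/9)x_B = 127/6, so x_B = 23.8125.
Then x_E = 30.5 − (1/3)·23.8125 = 22.5625.

23.8125, 22.5625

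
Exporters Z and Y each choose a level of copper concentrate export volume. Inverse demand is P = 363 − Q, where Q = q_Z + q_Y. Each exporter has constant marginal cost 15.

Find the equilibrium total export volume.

232

Exporter Z's profit: π = q_Z(363 − (q_Z + q_Y)) − 15q_Z.
∂π/∂q_Z = 348 − 2q_Z − q_Y = 0, so q_Z = 174 − 0.5q_Y.
Setting q_Z = q_Y in the reaction function: q_Z = 174 − 0.5q_Z, so q_Z = 174 / 1.5 = 116.
Total export volume: 116 + 116 = 232.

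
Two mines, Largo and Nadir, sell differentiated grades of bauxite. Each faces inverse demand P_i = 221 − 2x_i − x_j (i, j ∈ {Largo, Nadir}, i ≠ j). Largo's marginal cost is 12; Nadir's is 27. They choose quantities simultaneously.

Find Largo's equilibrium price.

97.6

Mine Largo's profit: π = x_{Largo}(221 − 2x_{Largo} − x_{Nadir}) − 12x_{Largo}.
∂π/∂x_{Largo} = 209 − 4x_{Largo} − x_{Nadir} = 0 ⇒ x_{Largo} = 52.25 − 0.25x_{Nadir}.
Similarly x_{Nadir} = 48.5 − 0.25x_{Largo}.
Substituting the second reaction function into the first: x_{Largo} = 52.25 − 0.25(48.5 − 0.25x_{Largo}), which gives 0.9375x_{Largo} = 40.125 ⇒ x_{Largo} = 42.8.
Then x_{Nadir} = 48.5 − 0.25·42.8 = 37.8.
P_{Largo} = 221 − 2·42.8 − 37.8 = 97.6.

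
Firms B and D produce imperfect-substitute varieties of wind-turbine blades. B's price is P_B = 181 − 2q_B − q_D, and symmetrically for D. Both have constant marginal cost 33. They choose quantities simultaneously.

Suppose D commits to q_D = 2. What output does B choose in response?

Firm B's profit: π = q_B(181 − 2q_B − q_D) − 33q_B.
∂π/∂q_B = 148 − 4q_B − q_D = 0 ⇒ q_B = 37 − 0.25q_D.
At q_D = 2: q_B = 37 − 0.25·2 = 36.5.

36.5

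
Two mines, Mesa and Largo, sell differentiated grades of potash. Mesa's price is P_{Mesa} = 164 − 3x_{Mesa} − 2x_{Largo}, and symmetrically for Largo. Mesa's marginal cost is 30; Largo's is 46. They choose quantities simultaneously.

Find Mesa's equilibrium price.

Mine Mesa's profit: π = x_{Mesa}(164 − 3x_{Mesa} − 2x_{Largo}) − 30x_{Mesa}.
∂π/∂x_{Mesa} = 134 − 6x_{Mesa} − 2x_{Largo} = 0 ⇒ x_{Mesa} = 67/3 − (1/3)x_{Largo}.
Similarly x_{Largo} = 59/3 − (1/3)x_{Mesa}.
Plugging x_{Largo} into Mesa's best response: x_{Mesa} = 67/3 − (1/3)(59/3 − (1/3)x_{Mesa}) ⇒ (8/9)x_{Mesa} = 142/9, so x_{Mesa} = 17.75.
Then x_{Largo} = 59/3 − (1/3)·17.75 = 13.75.
P_{Mesa} = 164 − 3·17.75 − 2·13.75 = 83.25.

83.25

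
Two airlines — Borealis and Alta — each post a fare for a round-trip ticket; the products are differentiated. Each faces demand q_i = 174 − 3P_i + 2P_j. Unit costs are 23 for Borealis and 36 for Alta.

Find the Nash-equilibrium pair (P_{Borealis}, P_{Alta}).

Borealis's profit: π = (P_{Borealis} − 23)(174 − 3P_{Borealis} + 2P_{Alta}).
∂π/∂P_{Borealis} = 243 − 6P_{Borealis} + 2P_{Alta} = 0 ⇒ P_{Borealis} = 40.5 + (1/3)P_{Alta}.
Similarly P_{Alta} = 47 + (1/3)P_{Borealis}.
Solving the two reaction functions simultaneously: (1 − (1/3)(1/3))P_{Borealis} = 40.5 + (1/3)·47, so (8/9)P_{Borealis} = 337/6 and P_{Borealis} = 63.1875.
Then P_{Alta} = 47 + (1/3)·63.1875 = 68.0625.

63.1875, 68.0625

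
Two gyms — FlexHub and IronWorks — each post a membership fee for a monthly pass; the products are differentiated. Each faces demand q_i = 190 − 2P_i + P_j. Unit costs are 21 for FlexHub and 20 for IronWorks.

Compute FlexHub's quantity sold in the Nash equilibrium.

112.4

FlexHub's profit: π = (P_{FlexHub} − 21)(190 − 2P_{FlexHub} + P_{IronWorks}).
∂π/∂P_{FlexHub} = 232 − 4P_{FlexHub} + P_{IronWorks} = 0 ⇒ P_{FlexHub} = 58 + 0.25P_{IronWorks}.
Similarly P_{IronWorks} = 57.5 + 0.25P_{FlexHub}.
Substituting the second reaction function into the first: P_{FlexHub} = 58 + 0.25(57.5 + 0.25P_{FlexHub}), which gives 0.9375P_{FlexHub} = 72.375 ⇒ P_{FlexHub} = 77.2.
Then P_{IronWorks} = 57.5 + 0.25·77.2 = 76.8.
q_{FlexHub} = 190 − 2·77.2 + 76.8 = 112.4.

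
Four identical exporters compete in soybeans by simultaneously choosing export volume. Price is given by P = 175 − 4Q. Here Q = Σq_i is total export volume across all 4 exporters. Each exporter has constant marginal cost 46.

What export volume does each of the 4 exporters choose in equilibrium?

A representative exporter's profit is π_i = q_i(175 − 4Q) − 46q_i, with Q = q_i + Σ_{j≠i} q_j.
First-order condition: 129 − 8q_i − 4Σ_{j≠i} q_j = 0.
Imposing symmetry (q_j = q for all j) turns Σ_{j≠i} q_j into 3q, so 129 = 20q and q = 6.45.

6.45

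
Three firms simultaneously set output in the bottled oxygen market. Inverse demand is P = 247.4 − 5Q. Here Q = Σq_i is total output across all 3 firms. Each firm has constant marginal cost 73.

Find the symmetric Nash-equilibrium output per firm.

8.72

A representative firm's profit is π_i = q_i(247.4 − 5Q) − 73q_i, with Q = q_i + Σ_{j≠i} q_j.
First-order condition: 174.4 − 10q_i − 5Σ_{j≠i} q_j = 0.
Imposing symmetry (q_j = q for all j) turns Σ_{j≠i} q_j into 2q, so 174.4 = 20q and q = 8.72.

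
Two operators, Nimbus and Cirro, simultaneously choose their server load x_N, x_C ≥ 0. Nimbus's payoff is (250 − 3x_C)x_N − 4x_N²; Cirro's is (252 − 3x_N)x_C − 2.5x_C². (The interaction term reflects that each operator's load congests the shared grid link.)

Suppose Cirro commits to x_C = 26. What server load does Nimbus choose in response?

21.5

Expanding Nimbus's payoff: 250x_N − 3x_Cx_N − 4x_N².
∂π/∂x_N = 250 − 3x_C − 8x_N = 0, so x_N = 31.25 − 0.375x_C.
At x_C = 26: x_N = 31.25 − 0.375·26 = 21.5.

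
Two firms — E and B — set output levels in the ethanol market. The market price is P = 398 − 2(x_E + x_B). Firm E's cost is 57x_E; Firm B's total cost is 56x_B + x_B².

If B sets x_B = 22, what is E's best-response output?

Firm E's profit: π = x_E(398 − 2(x_E + x_B)) − 57x_E.
∂π/∂x_E = 341 − 4x_E − 2x_B = 0, so x_E = 85.25 − 0.5x_B.
At x_B = 22: x_E = 85.25 − 0.5·22 = 74.25.

74.25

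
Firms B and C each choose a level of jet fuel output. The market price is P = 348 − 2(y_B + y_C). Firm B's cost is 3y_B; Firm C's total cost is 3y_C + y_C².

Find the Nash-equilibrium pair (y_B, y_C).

69, 34.5

Firm B's profit: π = y_B(348 − 2(y_B + y_C)) − 3y_B.
∂π/∂y_B = 345 − 4y_B − 2y_C = 0, so y_B = 86.25 − 0.5y_C.
For C: ∂π/∂y_C = 345 − 6y_C − 2y_B = 0 ⇒ y_C = 57.5 − (1/3)y_B.
Substituting the second reaction function into the first: y_B = 86.25 − 0.5(57.5 − (1/3)y_B), which gives (5/6)y_B = 57.5 ⇒ y_B = 69.
Then y_C = 57.5 − (1/3)·69 = 34.5.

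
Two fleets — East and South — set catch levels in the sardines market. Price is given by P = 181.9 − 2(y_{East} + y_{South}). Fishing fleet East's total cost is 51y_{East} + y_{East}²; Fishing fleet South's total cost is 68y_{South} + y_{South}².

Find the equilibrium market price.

120.7

Fishing fleet East's profit: π = y_{East}(181.9 − 2(y_{East} + y_{South})) − 51y_{East} − y_{East}².
∂π/∂y_{East} = 130.9 − 6y_{East} − 2y_{South} = 0, so y_{East} = 1309/60 − (1/3)y_{South}.
By the same steps for South: y_{South} = 1139/60 − (1/3)y_{East}.
Solving the two reaction functions simultaneously: (1 − (−1/3)(−1/3))y_{East} = 1309/60 − (1/3)·(1139/60), so (8/9)y_{East} = 697/45 and y_{East} = 17.425.
Then y_{South} = 1139/60 − (1/3)·17.425 = 13.175.
Equilibrium price: P = 181.9 − 2·30.6 = 120.7.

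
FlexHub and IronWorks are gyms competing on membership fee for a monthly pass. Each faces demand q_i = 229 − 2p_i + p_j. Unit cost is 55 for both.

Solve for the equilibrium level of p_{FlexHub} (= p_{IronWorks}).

FlexHub's profit: π = (p_{FlexHub} − 55)(229 − 2p_{FlexHub} + p_{IronWorks}).
∂π/∂p_{FlexHub} = 339 − 4p_{FlexHub} + p_{IronWorks} = 0 ⇒ p_{FlexHub} = 84.75 + 0.25p_{IronWorks}.
The game is symmetric, so in equilibrium p_{IronWorks} = p_{FlexHub}: the reaction function gives 0.75p_{FlexHub} = 84.75, hence p_{FlexHub} = 113.

113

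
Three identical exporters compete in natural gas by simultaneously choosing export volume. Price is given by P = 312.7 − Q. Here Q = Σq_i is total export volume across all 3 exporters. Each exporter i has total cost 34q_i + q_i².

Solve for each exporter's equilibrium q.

46.45

A representative exporter's profit is π_i = q_i(312.7 − Q) − 34q_i − q_i², with Q = q_i + Σ_{j≠i} q_j.
First-order condition: 278.7 − 4q_i − Σ_{j≠i} q_j = 0.
In a symmetric equilibrium every exporter chooses the same q, so Σ_{j≠i} q_j = 2q. The condition becomes 278.7 − 6q = 0, giving q = 278.7/6 = 46.45.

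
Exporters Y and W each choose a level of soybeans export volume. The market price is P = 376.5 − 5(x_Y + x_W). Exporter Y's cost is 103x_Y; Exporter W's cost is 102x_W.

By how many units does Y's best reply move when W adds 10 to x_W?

-5

Exporter Y's profit: π = x_Y(376.5 − 5(x_Y + x_W)) − 103x_Y.
∂π/∂x_Y = 273.5 − 10x_Y − 5x_W = 0, so x_Y = 27.35 − 0.5x_W.
The reaction-function slope is −0.5, so a 10-unit rise in x_W moves x_Y by −0.5 × 10 = −5. Y's best response falls — the actions are strategic substitutes.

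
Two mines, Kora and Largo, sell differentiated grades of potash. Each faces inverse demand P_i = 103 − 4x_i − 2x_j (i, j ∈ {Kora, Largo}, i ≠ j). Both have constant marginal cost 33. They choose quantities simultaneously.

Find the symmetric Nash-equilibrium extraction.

7

Mine Kora's profit: π = x_{Kora}(103 − 4x_{Kora} − 2x_{Largo}) − 33x_{Kora}.
∂π/∂x_{Kora} = 70 − 8x_{Kora} − 2x_{Largo} = 0 ⇒ x_{Kora} = 8.75 − 0.25x_{Largo}.
Setting x_{Kora} = x_{Largo} in the reaction function: x_{Kora} = 8.75 − 0.25x_{Kora}, so x_{Kora} = 8.75 / 1.25 = 7.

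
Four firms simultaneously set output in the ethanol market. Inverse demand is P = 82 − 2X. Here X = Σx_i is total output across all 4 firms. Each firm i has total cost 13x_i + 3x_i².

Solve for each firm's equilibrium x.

4.3125

A representative firm's profit is π_i = x_i(82 − 2X) − 13x_i − 3x_i², with X = x_i + Σ_{j≠i} x_j.
First-order condition: 69 − 10x_i − 2Σ_{j≠i} x_j = 0.
With identical firms, set every x_j = x: then 69 − 10x − 6x = 0, i.e. x = 69/16 = 4.3125.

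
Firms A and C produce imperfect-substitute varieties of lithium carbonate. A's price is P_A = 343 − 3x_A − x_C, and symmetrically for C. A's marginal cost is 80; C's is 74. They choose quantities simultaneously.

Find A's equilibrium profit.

4196.28

Firm A's profit: π = x_A(343 − 3x_A − x_C) − 80x_A.
∂π/∂x_A = 263 − 6x_A − x_C = 0 ⇒ x_A = 263/6 − (1/6)x_C.
Similarly x_C = 269/6 − (1/6)x_A.
Substituting the second reaction function into the first: x_A = 263/6 − (1/6)(269/6 − (1/6)x_A), which gives (35/36)x_A = 1309/36 ⇒ x_A = 37.4.
Then x_C = 269/6 − (1/6)·37.4 = 38.6.
P_A = 343 − 3·37.4 − 38.6 = 192.2.
Profit = (192.2 − 80)·37.4 = 4196.28.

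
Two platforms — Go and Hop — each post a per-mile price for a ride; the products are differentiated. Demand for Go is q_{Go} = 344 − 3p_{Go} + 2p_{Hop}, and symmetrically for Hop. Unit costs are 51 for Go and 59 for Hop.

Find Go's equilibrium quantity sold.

224.25

Go's profit: π = (p_{Go} − 51)(344 − 3p_{Go} + 2p_{Hop}).
∂π/∂p_{Go} = 497 − 6p_{Go} + 2p_{Hop} = 0 ⇒ p_{Go} = 497/6 + (1/3)p_{Hop}.
Similarly p_{Hop} = 521/6 + (1/3)p_{Go}.
Solving the two reaction functions simultaneously: (1 − (1/3)(1/3))p_{Go} = 497/6 + (1/3)·(521/6), so (8/9)p_{Go} = 1006/9 and p_{Go} = 125.75.
Then p_{Hop} = 521/6 + (1/3)·125.75 = 128.75.
q_{Go} = 344 − 3·125.75 + 2·128.75 = 224.25.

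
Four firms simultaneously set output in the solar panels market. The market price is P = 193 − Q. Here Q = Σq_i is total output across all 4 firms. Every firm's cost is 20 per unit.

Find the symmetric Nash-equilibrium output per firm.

A representative firm's profit is π_i = q_i(193 − Q) − 20q_i, with Q = q_i + Σ_{j≠i} q_j.
First-order condition: 173 − 2q_i − Σ_{j≠i} q_j = 0.
Imposing symmetry (q_j = q for all j) turns Σ_{j≠i} q_j into 3q, so 173 = 5q and q = 34.6.

34.6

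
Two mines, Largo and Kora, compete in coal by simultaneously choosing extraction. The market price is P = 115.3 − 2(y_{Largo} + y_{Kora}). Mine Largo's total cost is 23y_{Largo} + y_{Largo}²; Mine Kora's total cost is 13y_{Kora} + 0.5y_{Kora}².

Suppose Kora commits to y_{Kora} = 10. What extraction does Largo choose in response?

Mine Largo's profit: π = y_{Largo}(115.3 − 2(y_{Largo} + y_{Kora})) − 23y_{Largo} − y_{Largo}².
∂π/∂y_{Largo} = 92.3 − 6y_{Largo} − 2y_{Kora} = 0, so y_{Largo} = 923/60 − (1/3)y_{Kora}.
At y_{Kora} = 10: y_{Largo} = 923/60 − (1/3)·10 = 12.05.

12.05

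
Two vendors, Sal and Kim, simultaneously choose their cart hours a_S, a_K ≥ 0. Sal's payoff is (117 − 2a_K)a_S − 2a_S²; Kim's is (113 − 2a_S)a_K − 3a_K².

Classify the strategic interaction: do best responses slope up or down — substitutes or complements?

Expanding Sal's payoff: 117a_S − 2a_Ka_S − 2a_S².
∂π/∂a_S = 117 − 2a_K − 4a_S = 0, so a_S = 29.25 − 0.5a_K.
The best-response slope da_S/da_K = −0.5 < 0: the reaction function is downward-sloping, so the choices are strategic substitutes.

strategic substitutes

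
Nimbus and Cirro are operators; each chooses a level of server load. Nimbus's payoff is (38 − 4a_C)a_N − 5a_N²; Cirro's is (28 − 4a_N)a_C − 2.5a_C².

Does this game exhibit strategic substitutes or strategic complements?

Expanding Nimbus's payoff: 38a_N − 4a_Ca_N − 5a_N².
∂π/∂a_N = 38 − 4a_C − 10a_N = 0, so a_N = 3.8 − 0.4a_C.
The best-response slope da_N/da_C = −0.4 < 0: the reaction function is downward-sloping, so the choices are strategic substitutes.

strategic substitutes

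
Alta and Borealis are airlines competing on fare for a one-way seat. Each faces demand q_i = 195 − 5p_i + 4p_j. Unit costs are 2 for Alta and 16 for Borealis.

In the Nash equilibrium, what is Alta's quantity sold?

177.5

Alta's profit: π = (p_{Alta} − 2)(195 − 5p_{Alta} + 4p_{Borealis}).
∂π/∂p_{Alta} = 205 − 10p_{Alta} + 4p_{Borealis} = 0 ⇒ p_{Alta} = 20.5 + 0.4p_{Borealis}.
Similarly p_{Borealis} = 27.5 + 0.4p_{Alta}.
Plugging p_{Borealis} into Alta's best response: p_{Alta} = 20.5 + 0.4(27.5 + 0.4p_{Alta}) ⇒ 0.84p_{Alta} = 31.5, so p_{Alta} = 37.5.
Then p_{Borealis} = 27.5 + 0.4·37.5 = 42.5.
q_{Alta} = 195 − 5·37.5 + 4·42.5 = 177.5.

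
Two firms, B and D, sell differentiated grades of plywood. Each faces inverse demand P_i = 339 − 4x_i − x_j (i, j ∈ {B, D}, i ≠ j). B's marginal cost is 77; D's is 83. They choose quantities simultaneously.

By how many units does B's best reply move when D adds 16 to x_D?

-2

Firm B's profit: π = x_B(339 − 4x_B − x_D) − 77x_B.
∂π/∂x_B = 262 − 8x_B − x_D = 0 ⇒ x_B = 32.75 − 0.125x_D.
The reaction-function slope is −0.125, so a 16-unit rise in x_D moves x_B by −0.125 × 16 = −2. B's best response falls — the actions are strategic substitutes.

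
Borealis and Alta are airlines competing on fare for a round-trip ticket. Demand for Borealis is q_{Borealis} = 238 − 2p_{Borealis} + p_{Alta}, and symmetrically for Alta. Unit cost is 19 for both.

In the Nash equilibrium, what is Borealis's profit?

10658

Borealis's profit: π = (p_{Borealis} − 19)(238 − 2p_{Borealis} + p_{Alta}).
∂π/∂p_{Borealis} = 276 − 4p_{Borealis} + p_{Alta} = 0 ⇒ p_{Borealis} = 69 + 0.25p_{Alta}.
By symmetry p_{Alta} = p_{Borealis}; substituting into the reaction function, 0.75p_{Borealis} = 69 and p_{Borealis} = 92.
q_{Borealis} = 238 − 2·92 + 92 = 146.
Profit = (92 − 19)·146 = 10658.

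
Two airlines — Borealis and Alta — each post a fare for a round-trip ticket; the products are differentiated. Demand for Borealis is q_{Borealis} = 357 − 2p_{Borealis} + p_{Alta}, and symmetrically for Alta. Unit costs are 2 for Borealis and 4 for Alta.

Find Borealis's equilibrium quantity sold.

237.2

Borealis's profit: π = (p_{Borealis} − 2)(357 − 2p_{Borealis} + p_{Alta}).
∂π/∂p_{Borealis} = 361 − 4p_{Borealis} + p_{Alta} = 0 ⇒ p_{Borealis} = 90.25 + 0.25p_{Alta}.
Similarly p_{Alta} = 91.25 + 0.25p_{Borealis}.
Plugging p_{Alta} into Borealis's best response: p_{Borealis} = 90.25 + 0.25(91.25 + 0.25p_{Borealis}) ⇒ 0.9375p_{Borealis} = 113.0625, so p_{Borealis} = 120.6.
Then p_{Alta} = 91.25 + 0.25·120.6 = 121.4.
q_{Borealis} = 357 − 2·120.6 + 121.4 = 237.2.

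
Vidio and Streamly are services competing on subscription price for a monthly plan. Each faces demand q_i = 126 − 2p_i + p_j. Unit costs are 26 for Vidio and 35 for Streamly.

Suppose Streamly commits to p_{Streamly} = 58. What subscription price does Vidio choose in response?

Vidio's profit: π = (p_{Vidio} − 26)(126 − 2p_{Vidio} + p_{Streamly}).
∂π/∂p_{Vidio} = 178 − 4p_{Vidio} + p_{Streamly} = 0 ⇒ p_{Vidio} = 44.5 + 0.25p_{Streamly}.
At p_{Streamly} = 58: p_{Vidio} = 44.5 + 0.25·58 = 59.

59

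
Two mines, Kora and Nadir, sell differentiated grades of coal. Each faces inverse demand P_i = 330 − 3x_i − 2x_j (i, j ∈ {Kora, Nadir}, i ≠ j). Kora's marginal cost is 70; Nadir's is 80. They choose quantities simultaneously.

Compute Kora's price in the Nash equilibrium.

169.375

Mine Kora's profit: π = x_{Kora}(330 − 3x_{Kora} − 2x_{Nadir}) − 70x_{Kora}.
∂π/∂x_{Kora} = 260 − 6x_{Kora} − 2x_{Nadir} = 0 ⇒ x_{Kora} = 130/3 − (1/3)x_{Nadir}.
Similarly x_{Nadir} = 125/3 − (1/3)x_{Kora}.
Substituting the second reaction function into the first: x_{Kora} = 130/3 − (1/3)(125/3 − (1/3)x_{Kora}), which gives (8/9)x_{Kora} = 265/9 ⇒ x_{Kora} = 33.125.
Then x_{Nadir} = 125/3 − (1/3)·33.125 = 30.625.
P_{Kora} = 330 − 3·33.125 − 2·30.625 = 169.375.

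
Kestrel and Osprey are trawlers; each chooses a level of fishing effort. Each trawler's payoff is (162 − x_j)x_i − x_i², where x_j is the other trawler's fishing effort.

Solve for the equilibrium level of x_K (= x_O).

54

Kestrel's payoff is (162 − x_O)x_K − x_K².
∂π/∂x_K = 162 − x_O − 2x_K = 0, so x_K = 81 − 0.5x_O.
The game is symmetric, so in equilibrium x_O = x_K: the reaction function gives 1.5x_K = 81, hence x_K = 54.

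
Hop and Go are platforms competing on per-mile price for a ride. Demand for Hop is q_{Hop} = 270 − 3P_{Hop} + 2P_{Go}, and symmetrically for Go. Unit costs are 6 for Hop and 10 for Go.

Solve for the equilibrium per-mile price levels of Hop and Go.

Hop's profit: π = (P_{Hop} − 6)(270 − 3P_{Hop} + 2P_{Go}).
∂π/∂P_{Hop} = 288 − 6P_{Hop} + 2P_{Go} = 0 ⇒ P_{Hop} = 48 + (1/3)P_{Go}.
Similarly P_{Go} = 50 + (1/3)P_{Hop}.
Substituting the second reaction function into the first: P_{Hop} = 48 + (1/3)(50 + (1/3)P_{Hop}), which gives (8/9)P_{Hop} = 194/3 ⇒ P_{Hop} = 72.75.
Then P_{Go} = 50 + (1/3)·72.75 = 74.25.

72.75, 74.25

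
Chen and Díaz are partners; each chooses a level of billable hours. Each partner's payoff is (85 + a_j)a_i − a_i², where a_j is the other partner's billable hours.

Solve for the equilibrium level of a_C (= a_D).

85

Chen's payoff is (85 + a_D)a_C − a_C².
∂π/∂a_C = 85 + a_D − 2a_C = 0, so a_C = 42.5 + 0.5a_D.
The game is symmetric, so in equilibrium a_D = a_C: the reaction function gives 0.5a_C = 42.5, hence a_C = 85.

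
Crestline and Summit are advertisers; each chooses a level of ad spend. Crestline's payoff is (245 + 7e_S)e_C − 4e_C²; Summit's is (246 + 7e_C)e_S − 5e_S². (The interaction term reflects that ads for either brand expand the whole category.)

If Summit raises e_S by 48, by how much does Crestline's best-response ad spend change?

Expanding Crestline's payoff: 245e_C + 7e_Se_C − 4e_C².
∂π/∂e_C = 245 + 7e_S − 8e_C = 0, so e_C = 30.625 + 0.875e_S.
The reaction-function slope is 0.875, so a 48-unit rise in e_S moves e_C by 0.875 × 48 = 42. Crestline's best response rises — the actions are strategic complements.

42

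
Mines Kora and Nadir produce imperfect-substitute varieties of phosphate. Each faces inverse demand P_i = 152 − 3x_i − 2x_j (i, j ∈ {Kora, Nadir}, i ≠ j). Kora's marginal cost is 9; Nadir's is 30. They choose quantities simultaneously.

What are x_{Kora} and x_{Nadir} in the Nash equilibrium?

Mine Kora's profit: π = x_{Kora}(152 − 3x_{Kora} − 2x_{Nadir}) − 9x_{Kora}.
∂π/∂x_{Kora} = 143 − 6x_{Kora} − 2x_{Nadir} = 0 ⇒ x_{Kora} = 143/6 − (1/3)x_{Nadir}.
Similarly x_{Nadir} = 61/3 − (1/3)x_{Kora}.
Substituting the second reaction function into the first: x_{Kora} = 143/6 − (1/3)(61/3 − (1/3)x_{Kora}), which gives (8/9)x_{Kora} = 307/18 ⇒ x_{Kora} = 19.1875.
Then x_{Nadir} = 61/3 − (1/3)·19.1875 = 13.9375.

19.1875, 13.9375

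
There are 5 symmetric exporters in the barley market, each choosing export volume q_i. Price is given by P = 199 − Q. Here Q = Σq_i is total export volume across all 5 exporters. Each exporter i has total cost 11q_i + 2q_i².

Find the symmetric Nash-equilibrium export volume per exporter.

A representative exporter's profit is π_i = q_i(199 − Q) − 11q_i − 2q_i², with Q = q_i + Σ_{j≠i} q_j.
First-order condition: 188 − 6q_i − Σ_{j≠i} q_j = 0.
With identical exporters, set every q_j = q: then 188 − 6q − 4q = 0, i.e. q = 188/10 = 18.8.

18.8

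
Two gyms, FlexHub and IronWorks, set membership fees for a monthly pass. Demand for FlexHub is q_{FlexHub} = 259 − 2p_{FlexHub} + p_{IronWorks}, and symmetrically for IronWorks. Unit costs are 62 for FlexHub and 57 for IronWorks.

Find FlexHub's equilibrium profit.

8450

FlexHub's profit: π = (p_{FlexHub} − 62)(259 − 2p_{FlexHub} + p_{IronWorks}).
∂π/∂p_{FlexHub} = 383 − 4p_{FlexHub} + p_{IronWorks} = 0 ⇒ p_{FlexHub} = 95.75 + 0.25p_{IronWorks}.
Similarly p_{IronWorks} = 93.25 + 0.25p_{FlexHub}.
Substituting the second reaction function into the first: p_{FlexHub} = 95.75 + 0.25(93.25 + 0.25p_{FlexHub}), which gives 0.9375p_{FlexHub} = 119.0625 ⇒ p_{FlexHub} = 127.
Then p_{IronWorks} = 93.25 + 0.25·127 = 125.
q_{FlexHub} = 259 − 2·127 + 125 = 130.
Profit = (127 − 62)·130 = 8450.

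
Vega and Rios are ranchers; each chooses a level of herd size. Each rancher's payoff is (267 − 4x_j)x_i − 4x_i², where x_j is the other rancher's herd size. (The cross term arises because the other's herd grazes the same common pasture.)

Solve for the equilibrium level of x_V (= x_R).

Vega's payoff is (267 − 4x_R)x_V − 4x_V².
∂π/∂x_V = 267 − 4x_R − 8x_V = 0, so x_V = 33.375 − 0.5x_R.
The game is symmetric, so in equilibrium x_R = x_V: the reaction function gives 1.5x_V = 33.375, hence x_V = 22.25.

22.25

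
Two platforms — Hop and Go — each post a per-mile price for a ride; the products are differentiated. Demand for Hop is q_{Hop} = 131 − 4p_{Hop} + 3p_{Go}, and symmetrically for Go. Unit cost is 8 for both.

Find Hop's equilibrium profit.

2420.64

Hop's profit: π = (p_{Hop} − 8)(131 − 4p_{Hop} + 3p_{Go}).
∂π/∂p_{Hop} = 163 − 8p_{Hop} + 3p_{Go} = 0 ⇒ p_{Hop} = 20.375 + 0.375p_{Go}.
The game is symmetric, so in equilibrium p_{Go} = p_{Hop}: the reaction function gives 0.625p_{Hop} = 20.375, hence p_{Hop} = 32.6.
q_{Hop} = 131 − 4·32.6 + 3·32.6 = 98.4.
Profit = (32.6 − 8)·98.4 = 2420.64.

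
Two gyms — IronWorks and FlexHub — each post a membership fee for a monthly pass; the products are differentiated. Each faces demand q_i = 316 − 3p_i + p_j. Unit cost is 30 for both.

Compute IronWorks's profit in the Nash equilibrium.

IronWorks's profit: π = (p_{IronWorks} − 30)(316 − 3p_{IronWorks} + p_{FlexHub}).
∂π/∂p_{IronWorks} = 406 − 6p_{IronWorks} + p_{FlexHub} = 0 ⇒ p_{IronWorks} = 203/3 + (1/6)p_{FlexHub}.
By symmetry p_{FlexHub} = p_{IronWorks}; substituting into the reaction function, (5/6)p_{IronWorks} = 203/3 and p_{IronWorks} = 81.2.
q_{IronWorks} = 316 − 3·81.2 + 81.2 = 153.6.
Profit = (81.2 − 30)·153.6 = 7864.32.

7864.32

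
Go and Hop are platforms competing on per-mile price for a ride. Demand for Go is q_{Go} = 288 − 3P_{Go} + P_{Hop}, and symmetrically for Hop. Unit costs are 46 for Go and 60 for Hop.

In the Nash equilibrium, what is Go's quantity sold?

Go's profit: π = (P_{Go} − 46)(288 − 3P_{Go} + P_{Hop}).
∂π/∂P_{Go} = 426 − 6P_{Go} + P_{Hop} = 0 ⇒ P_{Go} = 71 + (1/6)P_{Hop}.
Similarly P_{Hop} = 78 + (1/6)P_{Go}.
Plugging P_{Hop} into Go's best response: P_{Go} = 71 + (1/6)(78 + (1/6)P_{Go}) ⇒ (35/36)P_{Go} = 84, so P_{Go} = 86.4.
Then P_{Hop} = 78 + (1/6)·86.4 = 92.4.
q_{Go} = 288 − 3·86.4 + 92.4 = 121.2.

121.2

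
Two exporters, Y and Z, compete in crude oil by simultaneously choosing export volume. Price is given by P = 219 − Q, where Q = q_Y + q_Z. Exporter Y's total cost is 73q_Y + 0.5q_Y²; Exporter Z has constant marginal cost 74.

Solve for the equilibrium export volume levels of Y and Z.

29.4, 57.8

Exporter Y's profit: π = q_Y(219 − (q_Y + q_Z)) − 73q_Y − 0.5q_Y².
∂π/∂q_Y = 146 − 3q_Y − q_Z = 0, so q_Y = 146/3 − (1/3)q_Z.
For Z: ∂π/∂q_Z = 145 − 2q_Z − q_Y = 0 ⇒ q_Z = 72.5 − 0.5q_Y.
Substituting the second reaction function into the first: q_Y = 146/3 − (1/3)(72.5 − 0.5q_Y), which gives (5/6)q_Y = 24.5 ⇒ q_Y = 29.4.
Then q_Z = 72.5 − 0.5·29.4 = 57.8.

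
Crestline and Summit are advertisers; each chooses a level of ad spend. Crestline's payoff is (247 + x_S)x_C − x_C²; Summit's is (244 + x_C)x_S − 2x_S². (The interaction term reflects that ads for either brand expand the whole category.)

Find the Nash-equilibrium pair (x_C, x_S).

176, 105

Expanding Crestline's payoff: 247x_C + x_Sx_C − x_C².
∂π/∂x_C = 247 + x_S − 2x_C = 0, so x_C = 123.5 + 0.5x_S.
Likewise for Summit: x_S = 61 + 0.25x_C.
Plugging x_S into Crestline's best response: x_C = 123.5 + 0.5(61 + 0.25x_C) ⇒ 0.875x_C = 154, so x_C = 176.
Then x_S = 61 + 0.25·176 = 105.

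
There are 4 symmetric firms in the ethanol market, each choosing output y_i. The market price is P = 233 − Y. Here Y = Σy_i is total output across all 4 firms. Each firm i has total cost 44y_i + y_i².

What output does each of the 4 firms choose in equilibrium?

A representative firm's profit is π_i = y_i(233 − Y) − 44y_i − y_i², with Y = y_i + Σ_{j≠i} y_j.
First-order condition: 189 − 4y_i − Σ_{j≠i} y_j = 0.
Imposing symmetry (y_j = y for all j) turns Σ_{j≠i} y_j into 3y, so 189 = 7y and y = 27.

27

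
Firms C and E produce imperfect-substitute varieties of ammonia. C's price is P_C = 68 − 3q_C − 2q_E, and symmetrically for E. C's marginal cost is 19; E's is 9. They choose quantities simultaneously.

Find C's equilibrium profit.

90.75

Firm C's profit: π = q_C(68 − 3q_C − 2q_E) − 19q_C.
∂π/∂q_C = 49 − 6q_C − 2q_E = 0 ⇒ q_C = 49/6 − (1/3)q_E.
Similarly q_E = 59/6 − (1/3)q_C.
Plugging q_E into C's best response: q_C = 49/6 − (1/3)(59/6 − (1/3)q_C) ⇒ (8/9)q_C = 44/9, so q_C = 5.5.
Then q_E = 59/6 − (1/3)·5.5 = 8.
P_C = 68 − 3·5.5 − 2·8 = 35.5.
Profit = (35.5 − 19)·5.5 = 90.75.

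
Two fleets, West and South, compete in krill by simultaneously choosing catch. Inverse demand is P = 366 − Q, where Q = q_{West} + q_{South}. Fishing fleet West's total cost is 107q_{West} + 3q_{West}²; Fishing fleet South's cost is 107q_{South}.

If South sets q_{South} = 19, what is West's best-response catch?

Fishing fleet West's profit: π = q_{West}(366 − (q_{West} + q_{South})) − 107q_{West} − 3q_{West}².
∂π/∂q_{West} = 259 − 8q_{West} − q_{South} = 0, so q_{West} = 32.375 − 0.125q_{South}.
At q_{South} = 19: q_{West} = 32.375 − 0.125·19 = 30.

30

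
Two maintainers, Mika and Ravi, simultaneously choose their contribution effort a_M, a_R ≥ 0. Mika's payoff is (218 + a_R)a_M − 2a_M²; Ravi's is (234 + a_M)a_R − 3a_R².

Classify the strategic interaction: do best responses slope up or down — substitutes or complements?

Expanding Mika's payoff: 218a_M + a_Ra_M − 2a_M².
∂π/∂a_M = 218 + a_R − 4a_M = 0, so a_M = 54.5 + 0.25a_R.
The best-response slope da_M/da_R = 0.25 > 0: the reaction function is upward-sloping, so the choices are strategic complements.

strategic complements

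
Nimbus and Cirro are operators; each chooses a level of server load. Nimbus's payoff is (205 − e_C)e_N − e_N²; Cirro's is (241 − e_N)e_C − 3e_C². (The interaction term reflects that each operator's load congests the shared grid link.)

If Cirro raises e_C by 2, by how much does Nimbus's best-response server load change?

Expanding Nimbus's payoff: 205e_N − e_Ce_N − e_N².
∂π/∂e_N = 205 − e_C − 2e_N = 0, so e_N = 102.5 − 0.5e_C.
The reaction-function slope is −0.5, so a 2-unit rise in e_C moves e_N by −0.5 × 2 = −1. Nimbus's best response falls — the actions are strategic substitutes.

-1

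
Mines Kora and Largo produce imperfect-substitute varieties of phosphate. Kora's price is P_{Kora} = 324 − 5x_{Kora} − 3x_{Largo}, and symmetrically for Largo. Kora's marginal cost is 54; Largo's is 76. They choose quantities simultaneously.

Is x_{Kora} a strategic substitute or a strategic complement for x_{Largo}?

strategic substitutes

Mine Kora's profit: π = x_{Kora}(324 − 5x_{Kora} − 3x_{Largo}) − 54x_{Kora}.
∂π/∂x_{Kora} = 270 − 10x_{Kora} − 3x_{Largo} = 0 ⇒ x_{Kora} = 27 − 0.3x_{Largo}.
The best-response slope dx_{Kora}/dx_{Largo} = −0.3 < 0: the reaction function is downward-sloping, so the choices are strategic substitutes.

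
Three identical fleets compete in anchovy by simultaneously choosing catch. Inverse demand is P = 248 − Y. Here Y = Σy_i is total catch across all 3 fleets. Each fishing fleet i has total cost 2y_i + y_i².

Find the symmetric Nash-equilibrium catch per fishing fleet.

41

A representative fishing fleet's profit is π_i = y_i(248 − Y) − 2y_i − y_i², with Y = y_i + Σ_{j≠i} y_j.
First-order condition: 246 − 4y_i − Σ_{j≠i} y_j = 0.
Imposing symmetry (y_j = y for all j) turns Σ_{j≠i} y_j into 2y, so 246 = 6y and y = 41.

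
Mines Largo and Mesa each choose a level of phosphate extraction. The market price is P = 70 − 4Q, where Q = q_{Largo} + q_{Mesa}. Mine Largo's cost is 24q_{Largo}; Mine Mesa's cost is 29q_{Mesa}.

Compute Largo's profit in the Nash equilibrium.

Mine Largo's profit: π = q_{Largo}(70 − 4(q_{Largo} + q_{Mesa})) − 24q_{Largo}.
∂π/∂q_{Largo} = 46 − 8q_{Largo} − 4q_{Mesa} = 0, so q_{Largo} = 5.75 − 0.5q_{Mesa}.
By the same steps for Mesa: q_{Mesa} = 5.125 − 0.5q_{Largo}.
Substituting the second reaction function into the first: q_{Largo} = 5.75 − 0.5(5.125 − 0.5q_{Largo}), which gives 0.75q_{Largo} = 3.1875 ⇒ q_{Largo} = 4.25.
Then q_{Mesa} = 5.125 − 0.5·4.25 = 3.
Price P = 70 − 4·7.25 = 41.
Largo's profit: (41 − 24)·4.25 = 72.25.

72.25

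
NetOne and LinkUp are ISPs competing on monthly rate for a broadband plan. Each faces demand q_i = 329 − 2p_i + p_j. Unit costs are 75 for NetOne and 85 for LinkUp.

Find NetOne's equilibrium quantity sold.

NetOne's profit: π = (p_{NetOne} − 75)(329 − 2p_{NetOne} + p_{LinkUp}).
∂π/∂p_{NetOne} = 479 − 4p_{NetOne} + p_{LinkUp} = 0 ⇒ p_{NetOne} = 119.75 + 0.25p_{LinkUp}.
Similarly p_{LinkUp} = 124.75 + 0.25p_{NetOne}.
Substituting the second reaction function into the first: p_{NetOne} = 119.75 + 0.25(124.75 + 0.25p_{NetOne}), which gives 0.9375p_{NetOne} = 150.9375 ⇒ p_{NetOne} = 161.
Then p_{LinkUp} = 124.75 + 0.25·161 = 165.
q_{NetOne} = 329 − 2·161 + 165 = 172.

172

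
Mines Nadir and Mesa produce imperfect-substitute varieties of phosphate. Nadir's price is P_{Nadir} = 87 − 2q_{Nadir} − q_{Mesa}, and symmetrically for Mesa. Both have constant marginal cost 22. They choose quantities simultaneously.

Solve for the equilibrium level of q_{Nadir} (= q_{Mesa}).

Mine Nadir's profit: π = q_{Nadir}(87 − 2q_{Nadir} − q_{Mesa}) − 22q_{Nadir}.
∂π/∂q_{Nadir} = 65 − 4q_{Nadir} − q_{Mesa} = 0 ⇒ q_{Nadir} = 16.25 − 0.25q_{Mesa}.
Setting q_{Nadir} = q_{Mesa} in the reaction function: q_{Nadir} = 16.25 − 0.25q_{Nadir}, so q_{Nadir} = 16.25 / 1.25 = 13.

13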